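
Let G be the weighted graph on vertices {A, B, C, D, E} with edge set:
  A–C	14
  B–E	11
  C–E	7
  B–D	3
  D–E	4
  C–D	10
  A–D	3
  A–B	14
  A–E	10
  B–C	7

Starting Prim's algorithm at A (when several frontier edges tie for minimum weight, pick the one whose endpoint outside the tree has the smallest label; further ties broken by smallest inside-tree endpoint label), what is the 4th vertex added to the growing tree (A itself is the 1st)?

E

Prim, starting at A.
Step 1: frontier [A–D 3, A–E 10, A–B 14, A–C 14] → take A–D (3); add D.
Step 2: frontier [A–E 10, A–B 14, A–C 14, B–D 3, D–E 4, C–D 10] → take B–D (3); add B.
Step 3: frontier [A–E 10, A–C 14, B–C 7, B–E 11, D–E 4, C–D 10] → take D–E (4); add E.
Step 4: frontier [A–C 14, B–C 7, C–D 10, C–E 7] → take B–C (7); add C.
Vertex order: A, D, B, E, C. The 4th vertex is E.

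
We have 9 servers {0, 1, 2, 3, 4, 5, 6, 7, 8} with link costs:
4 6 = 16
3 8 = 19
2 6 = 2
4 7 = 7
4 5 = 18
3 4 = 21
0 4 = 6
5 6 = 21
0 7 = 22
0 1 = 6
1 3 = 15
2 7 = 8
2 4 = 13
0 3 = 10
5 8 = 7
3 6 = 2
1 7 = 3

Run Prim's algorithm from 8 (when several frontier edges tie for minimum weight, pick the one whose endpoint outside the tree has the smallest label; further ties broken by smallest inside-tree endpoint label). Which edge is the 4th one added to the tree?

Prim's algorithm from 8:
Step 1: cheapest edge leaving the tree is 5 8 (7); add 5.
Step 2: cheapest edge leaving the tree is 4 5 (18); add 4.
Step 3: cheapest edge leaving the tree is 0 4 (6); add 0.
Step 4: cheapest edge leaving the tree is 0 1 (6); add 1.
Step 5: cheapest edge leaving the tree is 1 7 (3); add 7.
Step 6: cheapest edge leaving the tree is 2 7 (8); add 2.
Step 7: cheapest edge leaving the tree is 2 6 (2); add 6.
Step 8: cheapest edge leaving the tree is 3 6 (2); add 3.
The 4th edge added is 0 1.

0-1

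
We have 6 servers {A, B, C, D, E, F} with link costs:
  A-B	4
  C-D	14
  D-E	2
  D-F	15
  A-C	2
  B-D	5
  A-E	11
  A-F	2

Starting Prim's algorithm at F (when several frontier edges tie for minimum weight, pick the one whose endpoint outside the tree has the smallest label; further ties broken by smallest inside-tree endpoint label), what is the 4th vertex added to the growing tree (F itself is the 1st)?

Grow the tree from F using Prim:
Step 1: frontier [A-F 2, D-F 15] → take A-F (2); add A.
Step 2: frontier [A-C 2, A-B 4, A-E 11, D-F 15] → take A-C (2); add C.
Step 3: frontier [A-B 4, A-E 11, C-D 14, D-F 15] → take A-B (4); add B.
Step 4: frontier [A-E 11, B-D 5, C-D 14, D-F 15] → take B-D (5); add D.
Step 5: frontier [A-E 11, D-E 2] → take D-E (2); add E.
Vertex order: F, A, C, B, D, E. The 4th vertex is B.

B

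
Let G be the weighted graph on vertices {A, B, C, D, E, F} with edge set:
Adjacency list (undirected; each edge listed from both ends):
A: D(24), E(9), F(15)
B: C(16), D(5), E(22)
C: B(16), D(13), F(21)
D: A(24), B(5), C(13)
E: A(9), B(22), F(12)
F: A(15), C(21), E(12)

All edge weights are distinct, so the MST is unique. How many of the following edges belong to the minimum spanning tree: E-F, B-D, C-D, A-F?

Kruskal: consider edges lightest-first.
B-D (5): add — endpoints in different components.
A-E (9): add — endpoints in different components.
E-F (12): add — endpoints in different components.
C-D (13): add — endpoints in different components.
A-F (15): skip — A and F already connected.
B-C (16): skip — B and C already connected.
C-F (21): add — endpoints in different components.
MST edge set: {B-D, A-E, E-F, C-D, C-F}.
Of the listed edges, {E-F, B-D, C-D} are in the MST → 3.

3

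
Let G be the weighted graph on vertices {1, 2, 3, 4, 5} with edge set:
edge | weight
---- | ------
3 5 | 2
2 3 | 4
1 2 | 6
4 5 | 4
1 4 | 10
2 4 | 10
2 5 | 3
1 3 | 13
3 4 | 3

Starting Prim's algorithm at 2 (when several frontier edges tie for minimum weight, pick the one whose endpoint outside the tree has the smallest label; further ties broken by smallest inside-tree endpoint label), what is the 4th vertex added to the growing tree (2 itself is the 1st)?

Grow the tree from 2 using Prim:
Step 1: cheapest edge leaving the tree is 2 5 (3); add 5.
Step 2: cheapest edge leaving the tree is 3 5 (2); add 3.
Step 3: cheapest edge leaving the tree is 3 4 (3); add 4.
Step 4: cheapest edge leaving the tree is 1 2 (6); add 1.
Vertex order: 2, 5, 3, 4, 1. The 4th vertex is 4.

4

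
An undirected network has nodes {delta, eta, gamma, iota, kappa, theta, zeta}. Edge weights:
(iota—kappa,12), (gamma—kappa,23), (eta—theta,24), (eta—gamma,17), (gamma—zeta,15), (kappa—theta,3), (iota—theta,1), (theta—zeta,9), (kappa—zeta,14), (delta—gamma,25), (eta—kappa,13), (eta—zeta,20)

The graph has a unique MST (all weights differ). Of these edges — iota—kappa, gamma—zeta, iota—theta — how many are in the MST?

Kruskal: consider edges lightest-first.
iota—theta (1): add. Components now {eta} {kappa} {gamma} {iota,theta} {zeta} {delta}
kappa—theta (3): add. Components now {eta} {iota,kappa,theta} {gamma} {zeta} {delta}
theta—zeta (9): add. Components now {eta} {iota,kappa,theta,zeta} {gamma} {delta}
iota—kappa (12): skip — kappa and iota already connected.
eta—kappa (13): add. Components now {eta,iota,kappa,theta,zeta} {gamma} {delta}
kappa—zeta (14): skip — kappa and zeta already connected.
gamma—zeta (15): add. Components now {eta,gamma,iota,kappa,theta,zeta} {delta}
eta—gamma (17): skip — eta and gamma already connected.
eta—zeta (20): skip — eta and zeta already connected.
gamma—kappa (23): skip — kappa and gamma already connected.
eta—theta (24): skip — eta and theta already connected.
delta—gamma (25): add. Components now {delta,eta,gamma,iota,kappa,theta,zeta}
MST edge set: {iota—theta, kappa—theta, theta—zeta, eta—kappa, gamma—zeta, delta—gamma}.
Of the listed edges, {gamma—zeta, iota—theta} are in the MST → 2.

2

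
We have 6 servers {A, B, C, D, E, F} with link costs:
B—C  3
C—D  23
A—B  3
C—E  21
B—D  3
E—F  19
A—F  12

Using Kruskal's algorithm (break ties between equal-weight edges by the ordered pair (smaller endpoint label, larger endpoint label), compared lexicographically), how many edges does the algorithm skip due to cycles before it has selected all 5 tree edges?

Sort edges by weight, then run Kruskal:
A—B (3): add. Components now {A,B} {C} {D} {E} {F}
B—C (3): add. Components now {A,B,C} {D} {E} {F}
B—D (3): add. Components now {A,B,C,D} {E} {F}
A—F (12): add. Components now {A,B,C,D,F} {E}
E—F (19): add. Components now {A,B,C,D,E,F}
Edges rejected before the tree was complete: 0.

0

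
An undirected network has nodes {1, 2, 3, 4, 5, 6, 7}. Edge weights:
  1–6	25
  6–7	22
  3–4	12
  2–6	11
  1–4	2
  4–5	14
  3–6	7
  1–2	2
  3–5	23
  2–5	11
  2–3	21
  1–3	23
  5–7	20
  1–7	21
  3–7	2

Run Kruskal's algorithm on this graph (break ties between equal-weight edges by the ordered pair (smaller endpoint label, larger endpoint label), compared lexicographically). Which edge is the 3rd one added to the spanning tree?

Sort edges by weight, then run Kruskal:
1–2 (2): add. Components now {1,2} {3} {4} {5} {6} {7}
1–4 (2): add. Components now {1,2,4} {3} {5} {6} {7}
3–7 (2): add. Components now {1,2,4} {3,7} {5} {6}
3–6 (7): add. Components now {1,2,4} {3,6,7} {5}
2–5 (11): add. Components now {1,2,4,5} {3,6,7}
2–6 (11): add. Components now {1,2,3,4,5,6,7}
The 3rd edge added is 3–7.

3-7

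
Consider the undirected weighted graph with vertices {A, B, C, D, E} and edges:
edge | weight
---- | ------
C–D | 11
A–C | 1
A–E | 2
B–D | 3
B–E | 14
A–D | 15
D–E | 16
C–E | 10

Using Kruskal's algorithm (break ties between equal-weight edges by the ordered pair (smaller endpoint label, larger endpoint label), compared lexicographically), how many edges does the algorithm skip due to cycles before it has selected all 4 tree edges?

1

Kruskal's algorithm — process edges by increasing weight (ties by edge label):
A–C (1): add. Components now {A,C} {B} {D} {E}
A–E (2): add. Components now {A,C,E} {B} {D}
B–D (3): add. Components now {A,C,E} {B,D}
C–E (10): skip — C and E already connected.
C–D (11): add. Components now {A,B,C,D,E}
Edges rejected before the tree was complete: 1.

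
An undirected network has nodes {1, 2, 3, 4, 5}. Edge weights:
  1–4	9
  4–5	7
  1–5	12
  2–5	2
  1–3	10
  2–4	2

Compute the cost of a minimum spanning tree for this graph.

Kruskal: consider edges lightest-first.
2–4 (2): add. Components now {1} {2,4} {3} {5}
2–5 (2): add. Components now {1} {2,4,5} {3}
4–5 (7): skip — 4 and 5 already connected.
1–4 (9): add. Components now {1,2,4,5} {3}
1–3 (10): add. Components now {1,2,3,4,5}
MST edges: 2–4, 2–5, 1–4, 1–3; total weight 2+2+9+10 = 23.

23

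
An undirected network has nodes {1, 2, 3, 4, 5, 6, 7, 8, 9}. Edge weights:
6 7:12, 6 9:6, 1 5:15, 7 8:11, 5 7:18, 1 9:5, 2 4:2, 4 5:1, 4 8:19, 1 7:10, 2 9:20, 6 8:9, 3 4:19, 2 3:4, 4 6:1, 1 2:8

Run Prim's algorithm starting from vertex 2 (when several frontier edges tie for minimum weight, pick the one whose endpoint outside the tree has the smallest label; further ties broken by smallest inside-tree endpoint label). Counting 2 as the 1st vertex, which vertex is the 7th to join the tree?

Prim, starting at 2.
Step 1: cheapest edge leaving the tree is 2 4 (2); add 4.
Step 2: cheapest edge leaving the tree is 4 5 (1); add 5.
Step 3: cheapest edge leaving the tree is 4 6 (1); add 6.
Step 4: cheapest edge leaving the tree is 2 3 (4); add 3.
Step 5: cheapest edge leaving the tree is 6 9 (6); add 9.
Step 6: cheapest edge leaving the tree is 1 9 (5); add 1.
Step 7: cheapest edge leaving the tree is 6 8 (9); add 8.
Step 8: cheapest edge leaving the tree is 1 7 (10); add 7.
Vertex order: 2, 4, 5, 6, 3, 9, 1, 8, 7. The 7th vertex is 1.

1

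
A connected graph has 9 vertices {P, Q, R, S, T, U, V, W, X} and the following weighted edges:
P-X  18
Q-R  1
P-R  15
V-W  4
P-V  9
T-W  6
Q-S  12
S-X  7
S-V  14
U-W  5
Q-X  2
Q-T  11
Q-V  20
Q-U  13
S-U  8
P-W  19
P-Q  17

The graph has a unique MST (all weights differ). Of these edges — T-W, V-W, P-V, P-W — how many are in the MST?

Kruskal's algorithm — process edges by increasing weight (ties by edge label):
Q-R (1): add — endpoints in different components.
Q-X (2): add — endpoints in different components.
V-W (4): add — endpoints in different components.
U-W (5): add — endpoints in different components.
T-W (6): add — endpoints in different components.
S-X (7): add — endpoints in different components.
S-U (8): add — endpoints in different components.
P-V (9): add — endpoints in different components.
MST edge set: {Q-R, Q-X, V-W, U-W, T-W, S-X, S-U, P-V}.
Of the listed edges, {T-W, V-W, P-V} are in the MST → 3.

3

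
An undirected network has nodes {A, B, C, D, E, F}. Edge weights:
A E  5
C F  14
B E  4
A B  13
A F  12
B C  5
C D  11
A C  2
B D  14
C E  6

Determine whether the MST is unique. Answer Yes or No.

No

Sort edges by weight, then run Kruskal:
A C (2): add. Components now {A,C} {B} {D} {E} {F}
B E (4): add. Components now {A,C} {B,E} {D} {F}
A E (5): add. Components now {A,B,C,E} {D} {F}
B C (5): skip — B and C already connected.
C E (6): skip — C and E already connected.
C D (11): add. Components now {A,B,C,D,E} {F}
A F (12): add. Components now {A,B,C,D,E,F}
Non-tree edge B C has weight 5, equal to the heaviest edge on its tree cycle — swapping gives another MST of the same weight. Not unique.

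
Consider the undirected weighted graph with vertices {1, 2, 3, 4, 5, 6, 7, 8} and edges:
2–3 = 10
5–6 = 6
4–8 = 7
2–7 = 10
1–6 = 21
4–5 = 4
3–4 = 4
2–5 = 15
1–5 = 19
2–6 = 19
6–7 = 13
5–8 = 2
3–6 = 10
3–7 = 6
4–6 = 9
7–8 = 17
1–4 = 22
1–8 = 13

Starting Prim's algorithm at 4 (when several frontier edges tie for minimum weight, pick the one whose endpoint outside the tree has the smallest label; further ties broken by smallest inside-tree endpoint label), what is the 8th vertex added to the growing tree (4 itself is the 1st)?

Grow the tree from 4 using Prim:
Step 1: cheapest edge leaving the tree is 3–4 (4); add 3.
Step 2: cheapest edge leaving the tree is 4–5 (4); add 5.
Step 3: cheapest edge leaving the tree is 5–8 (2); add 8.
Step 4: cheapest edge leaving the tree is 5–6 (6); add 6.
Step 5: cheapest edge leaving the tree is 3–7 (6); add 7.
Step 6: cheapest edge leaving the tree is 2–3 (10); add 2.
Step 7: cheapest edge leaving the tree is 1–8 (13); add 1.
Vertex order: 4, 3, 5, 8, 6, 7, 2, 1. The 8th vertex is 1.

1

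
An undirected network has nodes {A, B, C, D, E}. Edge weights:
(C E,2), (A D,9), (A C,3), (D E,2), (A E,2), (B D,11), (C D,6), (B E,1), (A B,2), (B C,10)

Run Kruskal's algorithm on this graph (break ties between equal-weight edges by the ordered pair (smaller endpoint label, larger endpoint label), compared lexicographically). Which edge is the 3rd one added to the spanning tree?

C-E

Kruskal: consider edges lightest-first.
B E (1): add. Components now {A} {B,E} {C} {D}
A B (2): add. Components now {A,B,E} {C} {D}
A E (2): skip — A and E already connected.
C E (2): add. Components now {A,B,C,E} {D}
D E (2): add. Components now {A,B,C,D,E}
The 3rd edge added is C E.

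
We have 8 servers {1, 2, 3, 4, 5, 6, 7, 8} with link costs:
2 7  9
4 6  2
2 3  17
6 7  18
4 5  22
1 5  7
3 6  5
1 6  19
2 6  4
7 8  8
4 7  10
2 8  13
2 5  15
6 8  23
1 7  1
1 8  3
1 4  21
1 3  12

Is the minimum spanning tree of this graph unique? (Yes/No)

Kruskal: consider edges lightest-first.
1 7 (1): add — endpoints in different components.
4 6 (2): add — endpoints in different components.
1 8 (3): add — endpoints in different components.
2 6 (4): add — endpoints in different components.
3 6 (5): add — endpoints in different components.
1 5 (7): add — endpoints in different components.
7 8 (8): skip — 7 and 8 already connected.
2 7 (9): add — endpoints in different components.
Every non-tree edge has weight strictly greater than the heaviest edge on the tree path between its endpoints, so the MST is unique.

Yes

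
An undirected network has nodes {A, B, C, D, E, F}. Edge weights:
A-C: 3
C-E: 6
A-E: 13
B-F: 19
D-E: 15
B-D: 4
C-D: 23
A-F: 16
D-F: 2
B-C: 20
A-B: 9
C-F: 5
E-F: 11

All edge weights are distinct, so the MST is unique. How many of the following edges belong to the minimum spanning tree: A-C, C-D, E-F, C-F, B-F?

Kruskal: consider edges lightest-first.
D-F (2): add — endpoints in different components.
A-C (3): add — endpoints in different components.
B-D (4): add — endpoints in different components.
C-F (5): add — endpoints in different components.
C-E (6): add — endpoints in different components.
MST edge set: {D-F, A-C, B-D, C-F, C-E}.
Of the listed edges, {A-C, C-F} are in the MST → 2.

2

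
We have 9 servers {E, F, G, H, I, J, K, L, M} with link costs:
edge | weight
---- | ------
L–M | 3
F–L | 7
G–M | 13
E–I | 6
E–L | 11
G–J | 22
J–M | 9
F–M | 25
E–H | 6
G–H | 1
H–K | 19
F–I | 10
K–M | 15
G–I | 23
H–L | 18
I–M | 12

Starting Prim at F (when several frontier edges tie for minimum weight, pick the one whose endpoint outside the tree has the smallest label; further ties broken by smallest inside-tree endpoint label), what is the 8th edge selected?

K-M

Prim's algorithm from F:
Step 1: cheapest edge leaving the tree is F–L (7); add L.
Step 2: cheapest edge leaving the tree is L–M (3); add M.
Step 3: cheapest edge leaving the tree is J–M (9); add J.
Step 4: cheapest edge leaving the tree is F–I (10); add I.
Step 5: cheapest edge leaving the tree is E–I (6); add E.
Step 6: cheapest edge leaving the tree is E–H (6); add H.
Step 7: cheapest edge leaving the tree is G–H (1); add G.
Step 8: cheapest edge leaving the tree is K–M (15); add K.
The 8th edge added is K–M.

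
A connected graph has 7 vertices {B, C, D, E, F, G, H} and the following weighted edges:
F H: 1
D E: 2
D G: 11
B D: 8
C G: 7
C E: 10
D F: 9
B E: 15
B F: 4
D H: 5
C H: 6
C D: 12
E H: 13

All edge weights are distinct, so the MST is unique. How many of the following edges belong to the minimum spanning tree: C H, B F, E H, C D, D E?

Kruskal's algorithm — process edges by increasing weight (ties by edge label):
F H (1): add — endpoints in different components.
D E (2): add — endpoints in different components.
B F (4): add — endpoints in different components.
D H (5): add — endpoints in different components.
C H (6): add — endpoints in different components.
C G (7): add — endpoints in different components.
MST edge set: {F H, D E, B F, D H, C H, C G}.
Of the listed edges, {C H, B F, D E} are in the MST → 3.

3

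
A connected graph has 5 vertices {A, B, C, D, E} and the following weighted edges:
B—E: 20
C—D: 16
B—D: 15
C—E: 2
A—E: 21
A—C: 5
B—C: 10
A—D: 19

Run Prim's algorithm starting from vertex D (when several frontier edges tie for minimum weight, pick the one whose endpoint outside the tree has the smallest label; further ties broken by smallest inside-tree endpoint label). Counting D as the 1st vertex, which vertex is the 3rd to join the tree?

C

Prim's algorithm from D:
Step 1: frontier [B—D 15, C—D 16, A—D 19] → take B—D (15); add B.
Step 2: frontier [B—C 10, B—E 20, C—D 16, A—D 19] → take B—C (10); add C.
Step 3: frontier [B—E 20, C—E 2, A—C 5, A—D 19] → take C—E (2); add E.
Step 4: frontier [A—C 5, A—D 19, A—E 21] → take A—C (5); add A.
Vertex order: D, B, C, E, A. The 3rd vertex is C.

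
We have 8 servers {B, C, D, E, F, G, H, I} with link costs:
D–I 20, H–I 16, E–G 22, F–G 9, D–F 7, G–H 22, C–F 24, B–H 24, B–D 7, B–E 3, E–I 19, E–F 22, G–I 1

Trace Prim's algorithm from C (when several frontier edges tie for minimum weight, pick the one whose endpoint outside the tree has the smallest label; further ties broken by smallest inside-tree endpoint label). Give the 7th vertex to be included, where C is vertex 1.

I

Prim, starting at C.
Step 1: cheapest edge leaving the tree is C–F (24); add F.
Step 2: cheapest edge leaving the tree is D–F (7); add D.
Step 3: cheapest edge leaving the tree is B–D (7); add B.
Step 4: cheapest edge leaving the tree is B–E (3); add E.
Step 5: cheapest edge leaving the tree is F–G (9); add G.
Step 6: cheapest edge leaving the tree is G–I (1); add I.
Step 7: cheapest edge leaving the tree is H–I (16); add H.
Vertex order: C, F, D, B, E, G, I, H. The 7th vertex is I.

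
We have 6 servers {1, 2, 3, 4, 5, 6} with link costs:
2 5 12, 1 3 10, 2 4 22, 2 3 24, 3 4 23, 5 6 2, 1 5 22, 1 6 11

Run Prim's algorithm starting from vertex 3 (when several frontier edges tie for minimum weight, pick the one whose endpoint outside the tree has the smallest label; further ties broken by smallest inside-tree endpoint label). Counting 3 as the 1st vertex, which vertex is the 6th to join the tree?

4

Prim, starting at 3.
Step 1: frontier [1 3 10, 3 4 23, 2 3 24] → take 1 3 (10); add 1.
Step 2: frontier [1 6 11, 1 5 22, 3 4 23, 2 3 24] → take 1 6 (11); add 6.
Step 3: frontier [1 5 22, 3 4 23, 2 3 24, 5 6 2] → take 5 6 (2); add 5.
Step 4: frontier [3 4 23, 2 3 24, 2 5 12] → take 2 5 (12); add 2.
Step 5: frontier [2 4 22, 3 4 23] → take 2 4 (22); add 4.
Vertex order: 3, 1, 6, 5, 2, 4. The 6th vertex is 4.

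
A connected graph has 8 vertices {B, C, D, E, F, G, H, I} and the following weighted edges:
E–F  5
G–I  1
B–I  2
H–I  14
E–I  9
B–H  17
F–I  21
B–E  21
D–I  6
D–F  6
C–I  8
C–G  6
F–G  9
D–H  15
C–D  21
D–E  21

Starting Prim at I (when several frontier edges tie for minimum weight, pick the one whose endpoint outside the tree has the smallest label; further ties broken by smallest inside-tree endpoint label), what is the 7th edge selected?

H-I

Prim's algorithm from I:
Step 1: cheapest edge leaving the tree is G–I (1); add G.
Step 2: cheapest edge leaving the tree is B–I (2); add B.
Step 3: cheapest edge leaving the tree is C–G (6); add C.
Step 4: cheapest edge leaving the tree is D–I (6); add D.
Step 5: cheapest edge leaving the tree is D–F (6); add F.
Step 6: cheapest edge leaving the tree is E–F (5); add E.
Step 7: cheapest edge leaving the tree is H–I (14); add H.
The 7th edge added is H–I.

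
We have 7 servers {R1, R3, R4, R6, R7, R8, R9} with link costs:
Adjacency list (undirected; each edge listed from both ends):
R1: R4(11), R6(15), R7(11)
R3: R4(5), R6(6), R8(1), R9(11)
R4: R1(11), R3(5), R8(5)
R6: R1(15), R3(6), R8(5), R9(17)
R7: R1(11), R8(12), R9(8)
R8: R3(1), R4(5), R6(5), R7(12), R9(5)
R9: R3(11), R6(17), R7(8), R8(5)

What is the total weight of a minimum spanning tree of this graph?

Kruskal's algorithm — process edges by increasing weight (ties by edge label):
R3–R8 (1): add. Components now {R1} {R3,R8} {R7} {R6} {R9} {R4}
R3–R4 (5): add. Components now {R1} {R3,R4,R8} {R7} {R6} {R9}
R4–R8 (5): skip — R8 and R4 already connected.
R6–R8 (5): add. Components now {R1} {R3,R4,R6,R8} {R7} {R9}
R8–R9 (5): add. Components now {R1} {R3,R4,R6,R8,R9} {R7}
R3–R6 (6): skip — R3 and R6 already connected.
R7–R9 (8): add. Components now {R1} {R3,R4,R6,R7,R8,R9}
R1–R4 (11): add. Components now {R1,R3,R4,R6,R7,R8,R9}
MST edges: R3–R8, R3–R4, R6–R8, R8–R9, R7–R9, R1–R4; total weight 1+5+5+5+8+11 = 35.

35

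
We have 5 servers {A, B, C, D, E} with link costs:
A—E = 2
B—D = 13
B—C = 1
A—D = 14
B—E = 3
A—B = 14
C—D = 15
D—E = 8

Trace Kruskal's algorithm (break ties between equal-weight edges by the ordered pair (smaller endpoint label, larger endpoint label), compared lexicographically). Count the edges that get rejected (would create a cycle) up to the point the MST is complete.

0

Sort edges by weight, then run Kruskal:
B—C (1): add. Components now {A} {B,C} {D} {E}
A—E (2): add. Components now {A,E} {B,C} {D}
B—E (3): add. Components now {A,B,C,E} {D}
D—E (8): add. Components now {A,B,C,D,E}
Edges rejected before the tree was complete: 0.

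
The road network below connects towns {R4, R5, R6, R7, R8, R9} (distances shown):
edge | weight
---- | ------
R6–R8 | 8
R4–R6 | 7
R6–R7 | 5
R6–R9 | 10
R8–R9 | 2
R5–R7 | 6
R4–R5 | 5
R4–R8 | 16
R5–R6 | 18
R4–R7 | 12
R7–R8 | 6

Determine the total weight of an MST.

24

Grow the tree from R9 using Prim:
Step 1: frontier [R8–R9 2, R6–R9 10] → take R8–R9 (2); add R8.
Step 2: frontier [R7–R8 6, R6–R8 8, R4–R8 16, R6–R9 10] → take R7–R8 (6); add R7.
Step 3: frontier [R6–R7 5, R5–R7 6, R4–R7 12, R6–R8 8, R4–R8 16, R6–R9 10] → take R6–R7 (5); add R6.
Step 4: frontier [R4–R6 7, R5–R6 18, R5–R7 6, R4–R7 12, R4–R8 16] → take R5–R7 (6); add R5.
Step 5: frontier [R4–R5 5, R4–R6 7, R4–R7 12, R4–R8 16] → take R4–R5 (5); add R4.
MST edges: R8–R9, R7–R8, R6–R7, R5–R7, R4–R5; total weight 2+6+5+6+5 = 24.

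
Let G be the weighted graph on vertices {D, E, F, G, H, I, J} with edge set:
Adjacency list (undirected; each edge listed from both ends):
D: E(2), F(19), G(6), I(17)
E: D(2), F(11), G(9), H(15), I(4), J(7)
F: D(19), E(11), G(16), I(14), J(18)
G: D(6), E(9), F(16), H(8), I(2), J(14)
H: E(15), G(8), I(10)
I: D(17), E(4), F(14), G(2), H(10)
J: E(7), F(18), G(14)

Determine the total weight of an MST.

Prim, starting at G.
Step 1: cheapest edge leaving the tree is G–I (2); add I.
Step 2: cheapest edge leaving the tree is E–I (4); add E.
Step 3: cheapest edge leaving the tree is D–E (2); add D.
Step 4: cheapest edge leaving the tree is E–J (7); add J.
Step 5: cheapest edge leaving the tree is G–H (8); add H.
Step 6: cheapest edge leaving the tree is E–F (11); add F.
MST edges: G–I, E–I, D–E, E–J, G–H, E–F; total weight 2+4+2+7+8+11 = 34.

34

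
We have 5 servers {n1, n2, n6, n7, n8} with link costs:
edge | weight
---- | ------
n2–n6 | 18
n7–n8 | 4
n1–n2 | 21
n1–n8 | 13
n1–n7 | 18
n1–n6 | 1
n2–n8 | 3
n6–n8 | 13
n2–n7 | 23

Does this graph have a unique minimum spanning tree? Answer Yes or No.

Sort edges by weight, then run Kruskal:
n1–n6 (1): add. Components now {n2} {n7} {n1,n6} {n8}
n2–n8 (3): add. Components now {n2,n8} {n7} {n1,n6}
n7–n8 (4): add. Components now {n2,n7,n8} {n1,n6}
n1–n8 (13): add. Components now {n1,n2,n6,n7,n8}
Non-tree edge n6–n8 has weight 13, equal to the heaviest edge on its tree cycle — swapping gives another MST of the same weight. Not unique.

No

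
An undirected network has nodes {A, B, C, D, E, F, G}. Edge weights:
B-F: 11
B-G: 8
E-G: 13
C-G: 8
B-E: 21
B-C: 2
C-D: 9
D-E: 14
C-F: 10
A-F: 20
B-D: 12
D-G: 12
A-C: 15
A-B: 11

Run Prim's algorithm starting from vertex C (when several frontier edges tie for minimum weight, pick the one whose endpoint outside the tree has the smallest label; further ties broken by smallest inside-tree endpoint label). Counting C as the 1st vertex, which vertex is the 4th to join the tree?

Prim, starting at C.
Step 1: cheapest edge leaving the tree is B-C (2); add B.
Step 2: cheapest edge leaving the tree is B-G (8); add G.
Step 3: cheapest edge leaving the tree is C-D (9); add D.
Step 4: cheapest edge leaving the tree is C-F (10); add F.
Step 5: cheapest edge leaving the tree is A-B (11); add A.
Step 6: cheapest edge leaving the tree is E-G (13); add E.
Vertex order: C, B, G, D, F, A, E. The 4th vertex is D.

D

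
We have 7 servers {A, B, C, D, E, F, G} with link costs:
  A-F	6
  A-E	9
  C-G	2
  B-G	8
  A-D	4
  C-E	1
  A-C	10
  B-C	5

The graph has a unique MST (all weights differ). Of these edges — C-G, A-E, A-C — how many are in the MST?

Sort edges by weight, then run Kruskal:
C-E (1): add. Components now {A} {B} {C,E} {D} {F} {G}
C-G (2): add. Components now {A} {B} {C,E,G} {D} {F}
A-D (4): add. Components now {A,D} {B} {C,E,G} {F}
B-C (5): add. Components now {A,D} {B,C,E,G} {F}
A-F (6): add. Components now {A,D,F} {B,C,E,G}
B-G (8): skip — B and G already connected.
A-E (9): add. Components now {A,B,C,D,E,F,G}
MST edge set: {C-E, C-G, A-D, B-C, A-F, A-E}.
Of the listed edges, {C-G, A-E} are in the MST → 2.

2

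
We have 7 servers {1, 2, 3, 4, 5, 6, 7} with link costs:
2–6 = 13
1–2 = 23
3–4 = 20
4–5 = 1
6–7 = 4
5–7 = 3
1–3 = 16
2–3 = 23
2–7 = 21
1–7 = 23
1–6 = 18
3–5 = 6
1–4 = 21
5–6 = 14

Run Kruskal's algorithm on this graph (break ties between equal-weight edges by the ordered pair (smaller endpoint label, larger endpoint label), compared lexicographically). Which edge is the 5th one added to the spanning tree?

2-6

Kruskal: consider edges lightest-first.
4–5 (1): add. Components now {1} {2} {3} {4,5} {6} {7}
5–7 (3): add. Components now {1} {2} {3} {4,5,7} {6}
6–7 (4): add. Components now {1} {2} {3} {4,5,6,7}
3–5 (6): add. Components now {1} {2} {3,4,5,6,7}
2–6 (13): add. Components now {1} {2,3,4,5,6,7}
5–6 (14): skip — 5 and 6 already connected.
1–3 (16): add. Components now {1,2,3,4,5,6,7}
The 5th edge added is 2–6.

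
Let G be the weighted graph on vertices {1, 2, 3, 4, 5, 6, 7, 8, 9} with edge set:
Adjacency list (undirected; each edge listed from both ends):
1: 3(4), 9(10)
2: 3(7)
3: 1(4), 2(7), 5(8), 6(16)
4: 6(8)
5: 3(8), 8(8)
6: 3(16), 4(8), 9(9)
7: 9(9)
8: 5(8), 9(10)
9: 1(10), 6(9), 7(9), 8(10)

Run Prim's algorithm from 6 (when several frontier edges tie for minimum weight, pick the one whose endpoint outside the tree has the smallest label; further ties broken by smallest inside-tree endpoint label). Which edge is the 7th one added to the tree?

Prim, starting at 6.
Step 1: frontier [4-6 8, 6-9 9, 3-6 16] → take 4-6 (8); add 4.
Step 2: frontier [6-9 9, 3-6 16] → take 6-9 (9); add 9.
Step 3: frontier [3-6 16, 7-9 9, 1-9 10, 8-9 10] → take 7-9 (9); add 7.
Step 4: frontier [3-6 16, 1-9 10, 8-9 10] → take 1-9 (10); add 1.
Step 5: frontier [1-3 4, 3-6 16, 8-9 10] → take 1-3 (4); add 3.
Step 6: frontier [2-3 7, 3-5 8, 8-9 10] → take 2-3 (7); add 2.
Step 7: frontier [3-5 8, 8-9 10] → take 3-5 (8); add 5.
Step 8: frontier [5-8 8, 8-9 10] → take 5-8 (8); add 8.
The 7th edge added is 3-5.

3-5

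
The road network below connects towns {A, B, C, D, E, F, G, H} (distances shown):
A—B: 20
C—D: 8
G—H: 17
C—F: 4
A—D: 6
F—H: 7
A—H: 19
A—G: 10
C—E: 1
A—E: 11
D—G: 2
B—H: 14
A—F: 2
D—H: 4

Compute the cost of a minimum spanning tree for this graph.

33

Sort edges by weight, then run Kruskal:
C—E (1): add — endpoints in different components.
A—F (2): add — endpoints in different components.
D—G (2): add — endpoints in different components.
C—F (4): add — endpoints in different components.
D—H (4): add — endpoints in different components.
A—D (6): add — endpoints in different components.
F—H (7): skip — F and H already connected.
C—D (8): skip — C and D already connected.
A—G (10): skip — A and G already connected.
A—E (11): skip — A and E already connected.
B—H (14): add — endpoints in different components.
MST edges: C—E, A—F, D—G, C—F, D—H, A—D, B—H; total weight 1+2+2+4+4+6+14 = 33.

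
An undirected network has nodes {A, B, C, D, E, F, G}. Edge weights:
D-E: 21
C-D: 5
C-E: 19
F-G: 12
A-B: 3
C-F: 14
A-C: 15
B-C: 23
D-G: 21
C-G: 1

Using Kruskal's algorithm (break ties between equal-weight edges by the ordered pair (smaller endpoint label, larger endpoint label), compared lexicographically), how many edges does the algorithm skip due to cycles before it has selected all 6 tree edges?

Kruskal: consider edges lightest-first.
C-G (1): add — endpoints in different components.
A-B (3): add — endpoints in different components.
C-D (5): add — endpoints in different components.
F-G (12): add — endpoints in different components.
C-F (14): skip — C and F already connected.
A-C (15): add — endpoints in different components.
C-E (19): add — endpoints in different components.
Edges rejected before the tree was complete: 1.

1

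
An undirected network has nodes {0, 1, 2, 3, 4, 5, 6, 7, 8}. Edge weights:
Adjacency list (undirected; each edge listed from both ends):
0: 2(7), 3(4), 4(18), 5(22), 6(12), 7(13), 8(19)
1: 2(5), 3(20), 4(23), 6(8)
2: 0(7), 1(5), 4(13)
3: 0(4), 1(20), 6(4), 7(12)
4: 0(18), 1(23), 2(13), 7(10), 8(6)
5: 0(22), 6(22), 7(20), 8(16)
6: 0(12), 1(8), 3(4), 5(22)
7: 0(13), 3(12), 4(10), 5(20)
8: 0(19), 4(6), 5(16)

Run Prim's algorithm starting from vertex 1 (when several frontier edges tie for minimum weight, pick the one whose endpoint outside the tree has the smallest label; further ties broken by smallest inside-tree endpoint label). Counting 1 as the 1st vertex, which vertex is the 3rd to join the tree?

0

Grow the tree from 1 using Prim:
Step 1: cheapest edge leaving the tree is 1 2 (5); add 2.
Step 2: cheapest edge leaving the tree is 0 2 (7); add 0.
Step 3: cheapest edge leaving the tree is 0 3 (4); add 3.
Step 4: cheapest edge leaving the tree is 3 6 (4); add 6.
Step 5: cheapest edge leaving the tree is 3 7 (12); add 7.
Step 6: cheapest edge leaving the tree is 4 7 (10); add 4.
Step 7: cheapest edge leaving the tree is 4 8 (6); add 8.
Step 8: cheapest edge leaving the tree is 5 8 (16); add 5.
Vertex order: 1, 2, 0, 3, 6, 7, 4, 8, 5. The 3rd vertex is 0.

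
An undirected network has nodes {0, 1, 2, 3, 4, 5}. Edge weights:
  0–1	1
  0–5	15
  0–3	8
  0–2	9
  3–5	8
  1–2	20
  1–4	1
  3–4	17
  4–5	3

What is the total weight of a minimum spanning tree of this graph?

Kruskal: consider edges lightest-first.
0–1 (1): add — endpoints in different components.
1–4 (1): add — endpoints in different components.
4–5 (3): add — endpoints in different components.
0–3 (8): add — endpoints in different components.
3–5 (8): skip — 3 and 5 already connected.
0–2 (9): add — endpoints in different components.
MST edges: 0–1, 1–4, 4–5, 0–3, 0–2; total weight 1+1+3+8+9 = 22.

22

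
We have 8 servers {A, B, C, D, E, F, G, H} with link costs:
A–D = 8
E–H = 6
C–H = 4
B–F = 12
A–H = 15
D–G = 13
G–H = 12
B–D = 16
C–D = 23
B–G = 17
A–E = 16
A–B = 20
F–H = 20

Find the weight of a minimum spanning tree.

71

Sort edges by weight, then run Kruskal:
C–H (4): add — endpoints in different components.
E–H (6): add — endpoints in different components.
A–D (8): add — endpoints in different components.
B–F (12): add — endpoints in different components.
G–H (12): add — endpoints in different components.
D–G (13): add — endpoints in different components.
A–H (15): skip — A and H already connected.
A–E (16): skip — A and E already connected.
B–D (16): add — endpoints in different components.
MST edges: C–H, E–H, A–D, B–F, G–H, D–G, B–D; total weight 4+6+8+12+12+13+16 = 71.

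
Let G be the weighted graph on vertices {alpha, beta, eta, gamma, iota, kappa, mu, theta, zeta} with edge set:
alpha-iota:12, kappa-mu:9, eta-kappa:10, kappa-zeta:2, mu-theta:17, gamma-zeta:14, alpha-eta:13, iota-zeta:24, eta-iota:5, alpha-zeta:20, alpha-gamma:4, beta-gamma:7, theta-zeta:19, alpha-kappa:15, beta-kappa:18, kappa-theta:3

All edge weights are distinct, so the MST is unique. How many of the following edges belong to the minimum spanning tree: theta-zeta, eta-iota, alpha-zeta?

1

Kruskal's algorithm — process edges by increasing weight (ties by edge label):
kappa-zeta (2): add — endpoints in different components.
kappa-theta (3): add — endpoints in different components.
alpha-gamma (4): add — endpoints in different components.
eta-iota (5): add — endpoints in different components.
beta-gamma (7): add — endpoints in different components.
kappa-mu (9): add — endpoints in different components.
eta-kappa (10): add — endpoints in different components.
alpha-iota (12): add — endpoints in different components.
MST edge set: {kappa-zeta, kappa-theta, alpha-gamma, eta-iota, beta-gamma, kappa-mu, eta-kappa, alpha-iota}.
Of the listed edges, {eta-iota} are in the MST → 1.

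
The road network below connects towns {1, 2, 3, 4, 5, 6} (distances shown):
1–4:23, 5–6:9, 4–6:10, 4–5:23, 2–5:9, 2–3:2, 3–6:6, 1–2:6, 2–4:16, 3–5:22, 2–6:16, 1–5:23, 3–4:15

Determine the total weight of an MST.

Grow the tree from 1 using Prim:
Step 1: cheapest edge leaving the tree is 1–2 (6); add 2.
Step 2: cheapest edge leaving the tree is 2–3 (2); add 3.
Step 3: cheapest edge leaving the tree is 3–6 (6); add 6.
Step 4: cheapest edge leaving the tree is 2–5 (9); add 5.
Step 5: cheapest edge leaving the tree is 4–6 (10); add 4.
MST edges: 1–2, 2–3, 3–6, 2–5, 4–6; total weight 6+2+6+9+10 = 33.

33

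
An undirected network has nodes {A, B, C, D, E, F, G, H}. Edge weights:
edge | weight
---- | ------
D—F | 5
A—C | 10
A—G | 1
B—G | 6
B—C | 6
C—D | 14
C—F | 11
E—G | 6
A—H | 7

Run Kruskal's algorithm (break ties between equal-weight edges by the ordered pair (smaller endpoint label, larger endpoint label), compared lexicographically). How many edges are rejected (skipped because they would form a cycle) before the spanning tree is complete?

Kruskal's algorithm — process edges by increasing weight (ties by edge label):
A—G (1): add — endpoints in different components.
D—F (5): add — endpoints in different components.
B—C (6): add — endpoints in different components.
B—G (6): add — endpoints in different components.
E—G (6): add — endpoints in different components.
A—H (7): add — endpoints in different components.
A—C (10): skip — A and C already connected.
C—F (11): add — endpoints in different components.
Edges rejected before the tree was complete: 1.

1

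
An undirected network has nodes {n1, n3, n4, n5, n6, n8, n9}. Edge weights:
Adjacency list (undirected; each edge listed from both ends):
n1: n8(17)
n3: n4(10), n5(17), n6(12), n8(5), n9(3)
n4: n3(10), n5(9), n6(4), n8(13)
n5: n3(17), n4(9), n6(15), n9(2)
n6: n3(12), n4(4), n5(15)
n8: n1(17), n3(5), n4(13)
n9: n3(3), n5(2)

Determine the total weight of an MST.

Prim, starting at n4.
Step 1: frontier [n4 n6 4, n4 n5 9, n3 n4 10, n4 n8 13] → take n4 n6 (4); add n6.
Step 2: frontier [n4 n5 9, n3 n4 10, n4 n8 13, n3 n6 12, n5 n6 15] → take n4 n5 (9); add n5.
Step 3: frontier [n3 n4 10, n4 n8 13, n5 n9 2, n3 n5 17, n3 n6 12] → take n5 n9 (2); add n9.
Step 4: frontier [n3 n4 10, n4 n8 13, n3 n5 17, n3 n6 12, n3 n9 3] → take n3 n9 (3); add n3.
Step 5: frontier [n3 n8 5, n4 n8 13] → take n3 n8 (5); add n8.
Step 6: frontier [n1 n8 17] → take n1 n8 (17); add n1.
MST edges: n4 n6, n4 n5, n5 n9, n3 n9, n3 n8, n1 n8; total weight 4+9+2+3+5+17 = 40.

40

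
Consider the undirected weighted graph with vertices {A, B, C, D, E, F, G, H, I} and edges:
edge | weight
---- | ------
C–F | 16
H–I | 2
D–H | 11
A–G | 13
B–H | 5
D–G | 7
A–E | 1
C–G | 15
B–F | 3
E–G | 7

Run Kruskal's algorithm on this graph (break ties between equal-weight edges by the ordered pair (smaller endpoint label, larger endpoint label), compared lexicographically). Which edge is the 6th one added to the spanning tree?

E-G

Kruskal's algorithm — process edges by increasing weight (ties by edge label):
A–E (1): add — endpoints in different components.
H–I (2): add — endpoints in different components.
B–F (3): add — endpoints in different components.
B–H (5): add — endpoints in different components.
D–G (7): add — endpoints in different components.
E–G (7): add — endpoints in different components.
D–H (11): add — endpoints in different components.
A–G (13): skip — A and G already connected.
C–G (15): add — endpoints in different components.
The 6th edge added is E–G.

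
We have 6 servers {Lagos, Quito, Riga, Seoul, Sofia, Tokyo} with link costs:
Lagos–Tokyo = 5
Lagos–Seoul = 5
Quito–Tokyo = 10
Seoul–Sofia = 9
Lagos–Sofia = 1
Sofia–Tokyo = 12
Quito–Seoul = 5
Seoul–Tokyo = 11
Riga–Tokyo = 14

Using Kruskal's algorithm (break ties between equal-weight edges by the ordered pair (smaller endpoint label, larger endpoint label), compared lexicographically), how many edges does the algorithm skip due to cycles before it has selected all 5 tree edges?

4

Sort edges by weight, then run Kruskal:
Lagos–Sofia (1): add — endpoints in different components.
Lagos–Seoul (5): add — endpoints in different components.
Lagos–Tokyo (5): add — endpoints in different components.
Quito–Seoul (5): add — endpoints in different components.
Seoul–Sofia (9): skip — Sofia and Seoul already connected.
Quito–Tokyo (10): skip — Tokyo and Quito already connected.
Seoul–Tokyo (11): skip — Seoul and Tokyo already connected.
Sofia–Tokyo (12): skip — Sofia and Tokyo already connected.
Riga–Tokyo (14): add — endpoints in different components.
Edges rejected before the tree was complete: 4.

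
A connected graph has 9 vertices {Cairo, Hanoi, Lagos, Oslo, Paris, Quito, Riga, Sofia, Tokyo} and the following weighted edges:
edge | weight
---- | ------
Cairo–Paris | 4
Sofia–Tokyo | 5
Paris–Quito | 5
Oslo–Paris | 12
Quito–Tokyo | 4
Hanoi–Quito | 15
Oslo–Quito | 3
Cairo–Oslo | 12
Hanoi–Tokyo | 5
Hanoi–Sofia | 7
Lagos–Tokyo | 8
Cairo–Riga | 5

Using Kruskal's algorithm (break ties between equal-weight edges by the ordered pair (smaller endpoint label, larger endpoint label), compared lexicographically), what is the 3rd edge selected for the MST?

Quito-Tokyo

Sort edges by weight, then run Kruskal:
Oslo–Quito (3): add — endpoints in different components.
Cairo–Paris (4): add — endpoints in different components.
Quito–Tokyo (4): add — endpoints in different components.
Cairo–Riga (5): add — endpoints in different components.
Hanoi–Tokyo (5): add — endpoints in different components.
Paris–Quito (5): add — endpoints in different components.
Sofia–Tokyo (5): add — endpoints in different components.
Hanoi–Sofia (7): skip — Hanoi and Sofia already connected.
Lagos–Tokyo (8): add — endpoints in different components.
The 3rd edge added is Quito–Tokyo.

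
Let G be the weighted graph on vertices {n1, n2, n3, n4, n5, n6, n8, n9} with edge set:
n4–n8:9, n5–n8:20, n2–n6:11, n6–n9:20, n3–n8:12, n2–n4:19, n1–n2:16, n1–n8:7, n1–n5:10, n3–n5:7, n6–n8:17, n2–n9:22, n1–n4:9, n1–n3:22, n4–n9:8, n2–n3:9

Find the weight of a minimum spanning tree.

61

Prim's algorithm from n6:
Step 1: cheapest edge leaving the tree is n2–n6 (11); add n2.
Step 2: cheapest edge leaving the tree is n2–n3 (9); add n3.
Step 3: cheapest edge leaving the tree is n3–n5 (7); add n5.
Step 4: cheapest edge leaving the tree is n1–n5 (10); add n1.
Step 5: cheapest edge leaving the tree is n1–n8 (7); add n8.
Step 6: cheapest edge leaving the tree is n1–n4 (9); add n4.
Step 7: cheapest edge leaving the tree is n4–n9 (8); add n9.
MST edges: n2–n6, n2–n3, n3–n5, n1–n5, n1–n8, n1–n4, n4–n9; total weight 11+9+7+10+7+9+8 = 61.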